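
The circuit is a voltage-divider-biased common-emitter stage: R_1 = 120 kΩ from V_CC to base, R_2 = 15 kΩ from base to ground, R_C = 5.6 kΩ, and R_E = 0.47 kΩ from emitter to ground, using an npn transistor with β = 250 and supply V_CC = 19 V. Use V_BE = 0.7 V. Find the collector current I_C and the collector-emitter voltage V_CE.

I_C ≈ 2.7 mA, V_CE ≈ 2.7 V

Thevenize the base divider: V_Th = V_CC·R_2/(R_1+R_2) = 19×15/135 = 2.11 V, R_Th = R_1‖R_2 = 13.3 kΩ.
Base-emitter loop: V_Th = I_B·R_Th + V_BE + (β+1)I_B·R_E, so I_B = (2.11 − 0.7) / (13.3 + 251×0.47) = 0.0107 mA.
I_C = β·I_B = 250×0.0107 = 2.69 mA, and I_E = (β+1)I_B = 2.7 mA.
V_CE = V_CC − I_C·R_C − I_E·R_E = 19 − 2.69×5.6 − 2.7×0.47 = 2.69 V.
V_CE = 2.69 V > 0.2 V confirms active-region operation.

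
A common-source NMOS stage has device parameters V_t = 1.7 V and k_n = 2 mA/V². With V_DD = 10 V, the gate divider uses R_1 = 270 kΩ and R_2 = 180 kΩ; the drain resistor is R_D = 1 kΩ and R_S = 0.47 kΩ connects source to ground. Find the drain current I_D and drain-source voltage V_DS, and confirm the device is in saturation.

V_G = V_DD·R_2/(R_1+R_2) = 10×180/450 = 4 V.
Assume saturation: I_D = (k_n/2)(V_GS − V_t)² with V_GS = V_G − I_D·R_S = 4 − 0.47·I_D.
Substituting gives 0.221·I_D² − 3.16·I_D + 5.29 = 0, with roots I_D = 1.93 or 12.4 mA.
The root I_D = 12.4 mA gives V_GS = -1.82 V ≤ V_t, so take I_D = 1.93 mA.
Then V_GS = 3.09 V and V_DS = V_DD − I_D(R_D+R_S) = 10 − 1.93×1.47 = 7.16 V.
Saturation requires V_DS ≥ V_GS − V_t = 1.39 V; 7.16 ≥ 1.39 ✓.

I_D ≈ 1.9 mA, V_DS ≈ 7.2 V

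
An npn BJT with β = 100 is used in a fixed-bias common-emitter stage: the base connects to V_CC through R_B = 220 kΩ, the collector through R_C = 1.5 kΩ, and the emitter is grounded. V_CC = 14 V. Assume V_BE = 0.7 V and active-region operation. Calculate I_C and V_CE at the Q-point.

Base loop: V_CC = I_B·R_B + V_BE, so I_B = (14 − 0.7)/220 kΩ = 0.0605 mA.
In the active region I_C = β·I_B = 100 × 0.0605 = 6.05 mA.
Collector loop: V_CE = V_CC − I_C·R_C = 14 − 6.05×1.5 = 4.93 V.
Since V_CE = 4.93 V > V_CE(sat) ≈ 0.2 V, the transistor is in the active region as assumed.

I_C ≈ 6 mA, V_CE ≈ 4.9 V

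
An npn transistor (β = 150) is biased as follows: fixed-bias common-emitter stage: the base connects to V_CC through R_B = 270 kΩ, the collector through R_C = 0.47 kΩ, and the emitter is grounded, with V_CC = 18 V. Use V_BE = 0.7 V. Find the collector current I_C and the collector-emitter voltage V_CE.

Base loop: V_CC = I_B·R_B + V_BE, so I_B = (18 − 0.7)/270 kΩ = 0.0641 mA.
In the active region I_C = β·I_B = 150 × 0.0641 = 9.61 mA.
Collector loop: V_CE = V_CC − I_C·R_C = 18 − 9.61×0.47 = 13.5 V.
Since V_CE = 13.5 V > V_CE(sat) ≈ 0.2 V, the transistor is in the active region as assumed.

I_C ≈ 9.6 mA, V_CE ≈ 13 V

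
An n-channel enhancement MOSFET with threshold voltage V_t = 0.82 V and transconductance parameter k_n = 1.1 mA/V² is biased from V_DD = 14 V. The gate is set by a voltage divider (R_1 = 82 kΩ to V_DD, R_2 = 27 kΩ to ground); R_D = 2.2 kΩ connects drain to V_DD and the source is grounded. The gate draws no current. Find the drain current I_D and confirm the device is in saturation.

I_D ≈ 3.9 mA

V_G = V_DD·R_2/(R_1+R_2) = 14×27/109 = 3.47 V. With the source grounded, V_GS = V_G = 3.47 V.
Assume saturation: I_D = (k_n/2)(V_GS − V_t)² = (1.1/2)×(3.47 − 0.82)² = 0.55×2.65² = 3.86 mA.
V_DS = V_DD − I_D·R_D = 14 − 3.86×2.2 = 5.52 V.
Saturation requires V_DS ≥ V_GS − V_t = 2.65 V; 5.52 ≥ 2.65 ✓.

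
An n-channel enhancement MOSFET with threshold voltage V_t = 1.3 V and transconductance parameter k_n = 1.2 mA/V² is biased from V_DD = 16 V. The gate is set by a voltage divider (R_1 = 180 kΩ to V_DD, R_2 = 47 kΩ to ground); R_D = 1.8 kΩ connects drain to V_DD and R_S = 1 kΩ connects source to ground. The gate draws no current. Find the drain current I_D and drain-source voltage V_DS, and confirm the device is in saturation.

V_G = V_DD·R_2/(R_1+R_2) = 16×47/227 = 3.31 V.
Assume saturation: I_D = (k_n/2)(V_GS − V_t)² with V_GS = V_G − I_D·R_S = 3.31 − 1·I_D.
Substituting gives 0.6·I_D² − 3.42·I_D + 2.43 = 0, with roots I_D = 0.834 or 4.86 mA.
The root I_D = 4.86 mA gives V_GS = -1.55 V ≤ V_t, so take I_D = 0.834 mA.
Then V_GS = 2.48 V and V_DS = V_DD − I_D(R_D+R_S) = 16 − 0.834×2.8 = 13.7 V.
Saturation requires V_DS ≥ V_GS − V_t = 1.18 V; 13.7 ≥ 1.18 ✓.

I_D ≈ 0.83 mA, V_DS ≈ 14 V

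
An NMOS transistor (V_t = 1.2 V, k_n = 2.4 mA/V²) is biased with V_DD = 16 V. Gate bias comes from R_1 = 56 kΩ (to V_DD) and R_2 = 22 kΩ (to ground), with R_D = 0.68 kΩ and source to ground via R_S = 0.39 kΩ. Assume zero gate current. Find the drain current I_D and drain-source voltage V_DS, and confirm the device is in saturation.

V_G = V_DD·R_2/(R_1+R_2) = 16×22/78 = 4.51 V.
Assume saturation: I_D = (k_n/2)(V_GS − V_t)² with V_GS = V_G − I_D·R_S = 4.51 − 0.39·I_D.
Substituting gives 0.183·I_D² − 4.1·I_D + 13.2 = 0, with roots I_D = 3.88 or 18.6 mA.
The root I_D = 18.6 mA gives V_GS = -2.74 V ≤ V_t, so take I_D = 3.88 mA.
Then V_GS = 3 V and V_DS = V_DD − I_D(R_D+R_S) = 16 − 3.88×1.07 = 11.8 V.
Saturation requires V_DS ≥ V_GS − V_t = 1.8 V; 11.8 ≥ 1.8 ✓.

I_D ≈ 3.9 mA, V_DS ≈ 12 V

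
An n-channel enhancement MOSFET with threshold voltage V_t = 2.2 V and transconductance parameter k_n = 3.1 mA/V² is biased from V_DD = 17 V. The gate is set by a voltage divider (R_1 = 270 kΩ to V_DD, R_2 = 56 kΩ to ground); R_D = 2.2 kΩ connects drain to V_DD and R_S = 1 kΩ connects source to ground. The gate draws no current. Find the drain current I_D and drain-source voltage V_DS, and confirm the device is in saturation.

V_G = V_DD·R_2/(R_1+R_2) = 17×56/326 = 2.92 V.
Assume saturation: I_D = (k_n/2)(V_GS − V_t)² with V_GS = V_G − I_D·R_S = 2.92 − 1·I_D.
Substituting gives 1.55·I_D² − 3.23·I_D + 0.804 = 0, with roots I_D = 0.289 or 1.8 mA.
The root I_D = 1.8 mA gives V_GS = 1.12 V ≤ V_t, so take I_D = 0.289 mA.
Then V_GS = 2.63 V and V_DS = V_DD − I_D(R_D+R_S) = 17 − 0.289×3.2 = 16.1 V.
Saturation requires V_DS ≥ V_GS − V_t = 0.432 V; 16.1 ≥ 0.432 ✓.

I_D ≈ 0.29 mA, V_DS ≈ 16 V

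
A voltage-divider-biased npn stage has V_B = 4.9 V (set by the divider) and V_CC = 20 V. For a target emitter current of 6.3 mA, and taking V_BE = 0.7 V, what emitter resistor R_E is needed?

R_E ≈ 0.67 kΩ

V_E = V_B − V_BE = 4.9 − 0.7 = 4.2 V.
R_E = V_E / I_E = 4.2 / 6.3 = 0.667 kΩ.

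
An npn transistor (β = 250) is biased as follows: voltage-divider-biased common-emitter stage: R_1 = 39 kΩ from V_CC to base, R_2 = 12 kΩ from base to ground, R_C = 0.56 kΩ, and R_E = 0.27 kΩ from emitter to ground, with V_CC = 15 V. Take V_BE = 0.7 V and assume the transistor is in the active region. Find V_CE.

Thevenize the base divider: V_Th = V_CC·R_2/(R_1+R_2) = 15×12/51 = 3.53 V, R_Th = R_1‖R_2 = 9.18 kΩ.
Base-emitter loop: V_Th = I_B·R_Th + V_BE + (β+1)I_B·R_E, so I_B = (3.53 − 0.7) / (9.18 + 251×0.27) = 0.0368 mA.
I_C = β·I_B = 250×0.0368 = 9.19 mA, and I_E = (β+1)I_B = 9.23 mA.
V_CE = V_CC − I_C·R_C − I_E·R_E = 15 − 9.19×0.56 − 9.23×0.27 = 7.36 V.
V_CE = 7.36 V > 0.2 V confirms active-region operation.

V_CE ≈ 7.4 V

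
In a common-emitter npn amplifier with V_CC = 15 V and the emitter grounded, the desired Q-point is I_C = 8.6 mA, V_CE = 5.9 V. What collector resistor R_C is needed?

R_C ≈ 1.1 kΩ

Collector loop: V_CC = I_C·R_C + V_CE.
R_C = (V_CC − V_CE)/I_C = (15 − 5.9)/8.6 = 1.06 kΩ.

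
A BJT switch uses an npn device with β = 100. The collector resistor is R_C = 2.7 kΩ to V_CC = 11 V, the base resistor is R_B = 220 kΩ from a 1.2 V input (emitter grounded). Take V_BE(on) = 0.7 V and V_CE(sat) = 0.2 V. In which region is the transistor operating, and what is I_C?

active; I_C ≈ 0.23 mA

Assume active. Base-emitter loop: I_B = (V_BB − V_BE)/R_B = (1.2 − 0.7)/220 = 0.00227 mA.
I_C = β·I_B = 100×0.00227 = 0.227 mA.
V_CE = V_CC − I_C·R_C = 11 − 0.227×2.7 = 10.4 V > V_CE(sat), so the active-region assumption holds.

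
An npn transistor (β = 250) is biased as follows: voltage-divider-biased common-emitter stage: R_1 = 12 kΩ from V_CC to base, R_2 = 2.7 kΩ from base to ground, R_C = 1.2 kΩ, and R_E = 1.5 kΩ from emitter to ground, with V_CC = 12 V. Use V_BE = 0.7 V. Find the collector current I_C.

Thevenize the base divider: V_Th = V_CC·R_2/(R_1+R_2) = 12×2.7/14.7 = 2.2 V, R_Th = R_1‖R_2 = 2.2 kΩ.
Base-emitter loop: V_Th = I_B·R_Th + V_BE + (β+1)I_B·R_E, so I_B = (2.2 − 0.7) / (2.2 + 251×1.5) = 0.00397 mA.
I_C = β·I_B = 250×0.00397 = 0.993 mA, and I_E = (β+1)I_B = 0.997 mA.
V_CE = V_CC − I_C·R_C − I_E·R_E = 12 − 0.993×1.2 − 0.997×1.5 = 9.31 V.
V_CE = 9.31 V > 0.2 V confirms active-region operation.

I_C ≈ 0.99 mA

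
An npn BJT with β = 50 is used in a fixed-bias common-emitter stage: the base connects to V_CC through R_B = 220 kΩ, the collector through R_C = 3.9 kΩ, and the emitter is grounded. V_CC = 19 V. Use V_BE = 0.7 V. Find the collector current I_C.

I_C ≈ 4.2 mA

Base loop: V_CC = I_B·R_B + V_BE, so I_B = (19 − 0.7)/220 kΩ = 0.0832 mA.
In the active region I_C = β·I_B = 50 × 0.0832 = 4.16 mA.
Collector loop: V_CE = V_CC − I_C·R_C = 19 − 4.16×3.9 = 2.78 V.
Since V_CE = 2.78 V > V_CE(sat) ≈ 0.2 V, the transistor is in the active region as assumed.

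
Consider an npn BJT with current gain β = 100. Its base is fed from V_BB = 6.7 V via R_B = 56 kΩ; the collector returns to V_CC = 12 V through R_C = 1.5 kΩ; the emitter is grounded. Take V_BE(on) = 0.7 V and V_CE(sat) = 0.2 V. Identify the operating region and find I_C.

saturation; I_C ≈ 7.9 mA

Assume active: I_B = (6.7 − 0.7)/56 = 0.107 mA, giving I_C = β·I_B = 10.7 mA.
But then V_CE = 12 − 10.7×1.5 = -4.07 V < V_CE(sat) = 0.2 V — impossible in the active region.
So the transistor is saturated. With V_CE = 0.2 V, I_C = (V_CC − 0.2)/R_C = 11.8/1.5 = 7.87 mA.
Check: β·I_B = 10.7 mA > I_C = 7.87 mA, confirming saturation.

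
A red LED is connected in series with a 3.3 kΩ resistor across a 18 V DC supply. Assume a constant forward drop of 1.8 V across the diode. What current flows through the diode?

I ≈ 4.9 mA

KVL around the loop: 18 = V_D + I·R = 1.8 + I × 3.3 kΩ.
So I = (18 − 1.8) / 3.3 kΩ = 16.2 / 3.3 = 4.91 mA.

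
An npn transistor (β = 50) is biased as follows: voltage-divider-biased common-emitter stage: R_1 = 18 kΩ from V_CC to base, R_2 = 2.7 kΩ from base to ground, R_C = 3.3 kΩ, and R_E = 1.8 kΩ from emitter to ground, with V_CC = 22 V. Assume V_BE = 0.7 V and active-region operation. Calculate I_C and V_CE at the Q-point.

Thevenize the base divider: V_Th = V_CC·R_2/(R_1+R_2) = 22×2.7/20.7 = 2.87 V, R_Th = R_1‖R_2 = 2.35 kΩ.
Base-emitter loop: V_Th = I_B·R_Th + V_BE + (β+1)I_B·R_E, so I_B = (2.87 − 0.7) / (2.35 + 51×1.8) = 0.023 mA.
I_C = β·I_B = 50×0.023 = 1.15 mA, and I_E = (β+1)I_B = 1.18 mA.
V_CE = V_CC − I_C·R_C − I_E·R_E = 22 − 1.15×3.3 − 1.18×1.8 = 16.1 V.
V_CE = 16.1 V > 0.2 V confirms active-region operation.

I_C ≈ 1.2 mA, V_CE ≈ 16 V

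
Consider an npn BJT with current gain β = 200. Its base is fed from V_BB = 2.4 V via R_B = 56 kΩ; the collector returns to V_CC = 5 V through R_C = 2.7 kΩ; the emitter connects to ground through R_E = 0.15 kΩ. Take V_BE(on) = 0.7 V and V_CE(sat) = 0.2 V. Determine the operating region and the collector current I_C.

saturation; I_C ≈ 1.7 mA

Assume active: I_B = (2.4 − 0.7)/(56 + 201×0.15) = 0.0197 mA, I_C = β·I_B = 3.95 mA.
Then V_CE = 5 − 3.95×2.7 − 3.97×0.15 = -6.25 V < 0.2 V — the active assumption fails.
Re-solve with V_CE = 0.2 V. KCL at the emitter: V_E/R_E = (V_BB−0.7−V_E)/R_B + (V_CC−0.2−V_E)/R_C, giving V_E = 0.256 V.
I_C = (V_CC − 0.2 − V_E)/R_C = (4.8 − 0.256)/2.7 = 1.68 mA.
Check: I_B = (1.7 − 0.256)/56 = 0.0258 mA, and β·I_B = 5.16 mA > I_C, confirming saturation.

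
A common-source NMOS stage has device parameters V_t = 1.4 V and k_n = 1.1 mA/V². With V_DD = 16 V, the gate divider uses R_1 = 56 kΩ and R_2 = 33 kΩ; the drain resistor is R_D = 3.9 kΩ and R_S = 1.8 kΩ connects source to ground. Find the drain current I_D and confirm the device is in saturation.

I_D ≈ 1.6 mA

V_G = V_DD·R_2/(R_1+R_2) = 16×33/89 = 5.93 V.
Assume saturation: I_D = (k_n/2)(V_GS − V_t)² with V_GS = V_G − I_D·R_S = 5.93 − 1.8·I_D.
Substituting gives 1.78·I_D² − 9.97·I_D + 11.3 = 0, with roots I_D = 1.58 or 4.02 mA.
The root I_D = 4.02 mA gives V_GS = -1.3 V ≤ V_t, so take I_D = 1.58 mA.
Then V_GS = 3.09 V and V_DS = V_DD − I_D(R_D+R_S) = 16 − 1.58×5.7 = 7.01 V.
Saturation requires V_DS ≥ V_GS − V_t = 1.69 V; 7.01 ≥ 1.69 ✓.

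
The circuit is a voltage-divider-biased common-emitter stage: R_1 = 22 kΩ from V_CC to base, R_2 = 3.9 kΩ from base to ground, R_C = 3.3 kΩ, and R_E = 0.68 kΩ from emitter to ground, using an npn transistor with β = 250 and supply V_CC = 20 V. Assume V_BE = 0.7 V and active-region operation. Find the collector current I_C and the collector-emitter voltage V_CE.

I_C ≈ 3.3 mA, V_CE ≈ 6.8 V

Thevenize the base divider: V_Th = V_CC·R_2/(R_1+R_2) = 20×3.9/25.9 = 3.01 V, R_Th = R_1‖R_2 = 3.31 kΩ.
Base-emitter loop: V_Th = I_B·R_Th + V_BE + (β+1)I_B·R_E, so I_B = (3.01 − 0.7) / (3.31 + 251×0.68) = 0.0133 mA.
I_C = β·I_B = 250×0.0133 = 3.32 mA, and I_E = (β+1)I_B = 3.33 mA.
V_CE = V_CC − I_C·R_C − I_E·R_E = 20 − 3.32×3.3 − 3.33×0.68 = 6.77 V.
V_CE = 6.77 V > 0.2 V confirms active-region operation.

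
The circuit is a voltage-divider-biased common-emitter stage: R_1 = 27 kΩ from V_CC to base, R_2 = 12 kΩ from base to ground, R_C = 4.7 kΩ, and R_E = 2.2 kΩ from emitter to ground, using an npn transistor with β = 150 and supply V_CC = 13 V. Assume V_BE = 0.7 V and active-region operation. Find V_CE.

V_CE ≈ 2.9 V

Thevenize the base divider: V_Th = V_CC·R_2/(R_1+R_2) = 13×12/39 = 4 V, R_Th = R_1‖R_2 = 8.31 kΩ.
Base-emitter loop: V_Th = I_B·R_Th + V_BE + (β+1)I_B·R_E, so I_B = (4 − 0.7) / (8.31 + 151×2.2) = 0.00969 mA.
I_C = β·I_B = 150×0.00969 = 1.45 mA, and I_E = (β+1)I_B = 1.46 mA.
V_CE = V_CC − I_C·R_C − I_E·R_E = 13 − 1.45×4.7 − 1.46×2.2 = 2.95 V.
V_CE = 2.95 V > 0.2 V confirms active-region operation.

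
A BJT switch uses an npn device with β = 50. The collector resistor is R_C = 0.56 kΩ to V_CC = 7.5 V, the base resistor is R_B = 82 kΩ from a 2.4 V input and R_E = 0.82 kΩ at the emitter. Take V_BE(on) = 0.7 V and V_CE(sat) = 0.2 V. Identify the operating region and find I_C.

active; I_C ≈ 0.69 mA

Assume active. Base-emitter loop: I_B = (V_BB − V_BE)/(R_B + (β+1)R_E) = (2.4 − 0.7)/(82 + 51×0.82) = 0.0137 mA.
I_C = β·I_B = 50×0.0137 = 0.686 mA.
V_CE = V_CC − I_C·R_C − I_E·R_E = 7.5 − 0.686×0.56 − 0.7×0.82 = 6.54 V > V_CE(sat), so the active-region assumption holds.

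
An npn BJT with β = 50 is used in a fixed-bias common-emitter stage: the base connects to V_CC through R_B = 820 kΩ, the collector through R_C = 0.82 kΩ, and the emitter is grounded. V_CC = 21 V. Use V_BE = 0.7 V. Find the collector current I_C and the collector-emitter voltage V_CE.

I_C ≈ 1.2 mA, V_CE ≈ 20 V

Base loop: V_CC = I_B·R_B + V_BE, so I_B = (21 − 0.7)/820 kΩ = 0.0248 mA.
In the active region I_C = β·I_B = 50 × 0.0248 = 1.24 mA.
Collector loop: V_CE = V_CC − I_C·R_C = 21 − 1.24×0.82 = 20 V.
Since V_CE = 20 V > V_CE(sat) ≈ 0.2 V, the transistor is in the active region as assumed.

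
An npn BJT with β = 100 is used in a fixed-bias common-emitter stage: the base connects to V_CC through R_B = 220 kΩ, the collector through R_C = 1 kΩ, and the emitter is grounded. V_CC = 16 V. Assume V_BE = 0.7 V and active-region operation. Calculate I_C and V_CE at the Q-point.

Base loop: V_CC = I_B·R_B + V_BE, so I_B = (16 − 0.7)/220 kΩ = 0.0695 mA.
In the active region I_C = β·I_B = 100 × 0.0695 = 6.95 mA.
Collector loop: V_CE = V_CC − I_C·R_C = 16 − 6.95×1 = 9.05 V.
Since V_CE = 9.05 V > V_CE(sat) ≈ 0.2 V, the transistor is in the active region as assumed.

I_C ≈ 7 mA, V_CE ≈ 9 V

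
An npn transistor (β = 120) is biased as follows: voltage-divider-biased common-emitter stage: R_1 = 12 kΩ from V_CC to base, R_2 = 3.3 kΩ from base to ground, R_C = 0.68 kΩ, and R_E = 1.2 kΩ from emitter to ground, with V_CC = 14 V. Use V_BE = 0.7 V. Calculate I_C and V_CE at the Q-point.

Thevenize the base divider: V_Th = V_CC·R_2/(R_1+R_2) = 14×3.3/15.3 = 3.02 V, R_Th = R_1‖R_2 = 2.59 kΩ.
Base-emitter loop: V_Th = I_B·R_Th + V_BE + (β+1)I_B·R_E, so I_B = (3.02 − 0.7) / (2.59 + 121×1.2) = 0.0157 mA.
I_C = β·I_B = 120×0.0157 = 1.88 mA, and I_E = (β+1)I_B = 1.9 mA.
V_CE = V_CC − I_C·R_C − I_E·R_E = 14 − 1.88×0.68 − 1.9×1.2 = 10.4 V.
V_CE = 10.4 V > 0.2 V confirms active-region operation.

I_C ≈ 1.9 mA, V_CE ≈ 10 V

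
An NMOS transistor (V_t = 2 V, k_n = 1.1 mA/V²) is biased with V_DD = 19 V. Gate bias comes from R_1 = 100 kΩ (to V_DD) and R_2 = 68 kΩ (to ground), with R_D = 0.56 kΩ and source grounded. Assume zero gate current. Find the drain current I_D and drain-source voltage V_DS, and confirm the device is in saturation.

I_D ≈ 18 mA, V_DS ≈ 9 V

V_G = V_DD·R_2/(R_1+R_2) = 19×68/168 = 7.69 V. With the source grounded, V_GS = V_G = 7.69 V.
Assume saturation: I_D = (k_n/2)(V_GS − V_t)² = (1.1/2)×(7.69 − 2)² = 0.55×5.69² = 17.8 mA.
V_DS = V_DD − I_D·R_D = 19 − 17.8×0.56 = 9.03 V.
Saturation requires V_DS ≥ V_GS − V_t = 5.69 V; 9.03 ≥ 5.69 ✓.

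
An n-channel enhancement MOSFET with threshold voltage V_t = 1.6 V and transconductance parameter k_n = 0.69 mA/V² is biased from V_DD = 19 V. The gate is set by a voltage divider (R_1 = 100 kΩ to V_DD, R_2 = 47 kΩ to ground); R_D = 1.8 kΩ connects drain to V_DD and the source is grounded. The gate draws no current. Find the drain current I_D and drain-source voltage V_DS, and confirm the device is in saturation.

I_D ≈ 6.9 mA, V_DS ≈ 6.6 V

V_G = V_DD·R_2/(R_1+R_2) = 19×47/147 = 6.07 V. With the source grounded, V_GS = V_G = 6.07 V.
Assume saturation: I_D = (k_n/2)(V_GS − V_t)² = (0.69/2)×(6.07 − 1.6)² = 0.345×4.47² = 6.91 mA.
V_DS = V_DD − I_D·R_D = 19 − 6.91×1.8 = 6.57 V.
Saturation requires V_DS ≥ V_GS − V_t = 4.47 V; 6.57 ≥ 4.47 ✓.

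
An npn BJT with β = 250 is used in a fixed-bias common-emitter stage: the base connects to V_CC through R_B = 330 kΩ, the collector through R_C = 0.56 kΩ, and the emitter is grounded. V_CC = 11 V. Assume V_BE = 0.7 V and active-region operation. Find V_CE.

Base loop: V_CC = I_B·R_B + V_BE, so I_B = (11 − 0.7)/330 kΩ = 0.0312 mA.
In the active region I_C = β·I_B = 250 × 0.0312 = 7.8 mA.
Collector loop: V_CE = V_CC − I_C·R_C = 11 − 7.8×0.56 = 6.63 V.
Since V_CE = 6.63 V > V_CE(sat) ≈ 0.2 V, the transistor is in the active region as assumed.

V_CE ≈ 6.6 V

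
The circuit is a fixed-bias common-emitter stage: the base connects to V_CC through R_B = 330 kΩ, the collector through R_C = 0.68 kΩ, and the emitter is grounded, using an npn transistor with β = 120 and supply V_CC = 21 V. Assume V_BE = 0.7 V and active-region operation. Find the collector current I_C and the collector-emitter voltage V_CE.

Base loop: V_CC = I_B·R_B + V_BE, so I_B = (21 − 0.7)/330 kΩ = 0.0615 mA.
In the active region I_C = β·I_B = 120 × 0.0615 = 7.38 mA.
Collector loop: V_CE = V_CC − I_C·R_C = 21 − 7.38×0.68 = 16 V.
Since V_CE = 16 V > V_CE(sat) ≈ 0.2 V, the transistor is in the active region as assumed.

I_C ≈ 7.4 mA, V_CE ≈ 16 V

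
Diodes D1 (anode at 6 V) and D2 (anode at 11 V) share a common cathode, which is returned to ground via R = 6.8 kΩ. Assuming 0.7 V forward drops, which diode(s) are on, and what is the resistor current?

Only D2 conducts; I_R ≈ 1.5 mA

Assume both conduct. Then node N would need to be at both 6−0.7 = 5.3 V and 11−0.7 = 10.3 V, which is impossible.
Assume only D2 conducts: V_N = 11 − 0.7 = 10.3 V, so I_R = 10.3/6.8 = 1.51 mA.
Check D1: its anode-to-cathode voltage is 6 − 10.3 = -4.3 V < 0.7 V, so it is off. The assumption is consistent.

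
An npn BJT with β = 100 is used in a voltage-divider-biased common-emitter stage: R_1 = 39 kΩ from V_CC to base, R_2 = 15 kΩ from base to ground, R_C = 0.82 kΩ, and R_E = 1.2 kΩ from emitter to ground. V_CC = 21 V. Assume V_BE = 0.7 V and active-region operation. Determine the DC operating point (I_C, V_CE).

I_C ≈ 3.9 mA, V_CE ≈ 13 V

Thevenize the base divider: V_Th = V_CC·R_2/(R_1+R_2) = 21×15/54 = 5.83 V, R_Th = R_1‖R_2 = 10.8 kΩ.
Base-emitter loop: V_Th = I_B·R_Th + V_BE + (β+1)I_B·R_E, so I_B = (5.83 − 0.7) / (10.8 + 101×1.2) = 0.0389 mA.
I_C = β·I_B = 100×0.0389 = 3.89 mA, and I_E = (β+1)I_B = 3.93 mA.
V_CE = V_CC − I_C·R_C − I_E·R_E = 21 − 3.89×0.82 − 3.93×1.2 = 13.1 V.
V_CE = 13.1 V > 0.2 V confirms active-region operation.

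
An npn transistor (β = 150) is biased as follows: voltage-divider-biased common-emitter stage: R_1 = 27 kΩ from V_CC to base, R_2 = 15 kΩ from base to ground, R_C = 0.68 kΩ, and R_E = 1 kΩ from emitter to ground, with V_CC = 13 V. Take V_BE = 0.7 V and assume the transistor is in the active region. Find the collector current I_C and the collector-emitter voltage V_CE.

I_C ≈ 3.7 mA, V_CE ≈ 6.8 V

Thevenize the base divider: V_Th = V_CC·R_2/(R_1+R_2) = 13×15/42 = 4.64 V, R_Th = R_1‖R_2 = 9.64 kΩ.
Base-emitter loop: V_Th = I_B·R_Th + V_BE + (β+1)I_B·R_E, so I_B = (4.64 − 0.7) / (9.64 + 151×1) = 0.0245 mA.
I_C = β·I_B = 150×0.0245 = 3.68 mA, and I_E = (β+1)I_B = 3.71 mA.
V_CE = V_CC − I_C·R_C − I_E·R_E = 13 − 3.68×0.68 − 3.71×1 = 6.79 V.
V_CE = 6.79 V > 0.2 V confirms active-region operation.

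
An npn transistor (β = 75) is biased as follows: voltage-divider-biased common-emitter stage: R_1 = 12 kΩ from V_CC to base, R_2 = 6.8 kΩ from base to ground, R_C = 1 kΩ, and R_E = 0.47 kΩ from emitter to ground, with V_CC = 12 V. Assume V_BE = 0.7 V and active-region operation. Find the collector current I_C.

Thevenize the base divider: V_Th = V_CC·R_2/(R_1+R_2) = 12×6.8/18.8 = 4.34 V, R_Th = R_1‖R_2 = 4.34 kΩ.
Base-emitter loop: V_Th = I_B·R_Th + V_BE + (β+1)I_B·R_E, so I_B = (4.34 − 0.7) / (4.34 + 76×0.47) = 0.0909 mA.
I_C = β·I_B = 75×0.0909 = 6.82 mA, and I_E = (β+1)I_B = 6.91 mA.
V_CE = V_CC − I_C·R_C − I_E·R_E = 12 − 6.82×1 − 6.91×0.47 = 1.94 V.
V_CE = 1.94 V > 0.2 V confirms active-region operation.

I_C ≈ 6.8 mA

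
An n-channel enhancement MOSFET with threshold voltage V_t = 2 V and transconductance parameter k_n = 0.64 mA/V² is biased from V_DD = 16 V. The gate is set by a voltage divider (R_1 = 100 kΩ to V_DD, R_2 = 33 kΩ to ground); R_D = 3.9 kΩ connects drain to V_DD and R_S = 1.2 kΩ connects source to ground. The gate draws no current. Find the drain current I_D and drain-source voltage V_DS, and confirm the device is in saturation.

I_D ≈ 0.55 mA, V_DS ≈ 13 V

V_G = V_DD·R_2/(R_1+R_2) = 16×33/133 = 3.97 V.
Assume saturation: I_D = (k_n/2)(V_GS − V_t)² with V_GS = V_G − I_D·R_S = 3.97 − 1.2·I_D.
Substituting gives 0.461·I_D² − 2.51·I_D + 1.24 = 0, with roots I_D = 0.55 or 4.9 mA.
The root I_D = 4.9 mA gives V_GS = -1.91 V ≤ V_t, so take I_D = 0.55 mA.
Then V_GS = 3.31 V and V_DS = V_DD − I_D(R_D+R_S) = 16 − 0.55×5.1 = 13.2 V.
Saturation requires V_DS ≥ V_GS − V_t = 1.31 V; 13.2 ≥ 1.31 ✓.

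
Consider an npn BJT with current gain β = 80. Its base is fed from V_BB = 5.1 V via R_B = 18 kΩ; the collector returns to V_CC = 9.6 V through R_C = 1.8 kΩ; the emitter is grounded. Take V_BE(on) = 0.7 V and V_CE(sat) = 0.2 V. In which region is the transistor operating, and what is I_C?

Assume active: I_B = (5.1 − 0.7)/18 = 0.244 mA, giving I_C = β·I_B = 19.6 mA.
But then V_CE = 9.6 − 19.6×1.8 = -25.6 V < V_CE(sat) = 0.2 V — impossible in the active region.
So the transistor is saturated. With V_CE = 0.2 V, I_C = (V_CC − 0.2)/R_C = 9.4/1.8 = 5.22 mA.
Check: β·I_B = 19.6 mA > I_C = 5.22 mA, confirming saturation.

saturation; I_C ≈ 5.2 mA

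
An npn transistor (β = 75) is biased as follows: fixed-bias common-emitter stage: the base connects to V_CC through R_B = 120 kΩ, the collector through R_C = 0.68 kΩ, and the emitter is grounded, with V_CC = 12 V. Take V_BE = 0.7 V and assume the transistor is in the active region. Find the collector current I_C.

Base loop: V_CC = I_B·R_B + V_BE, so I_B = (12 − 0.7)/120 kΩ = 0.0942 mA.
In the active region I_C = β·I_B = 75 × 0.0942 = 7.06 mA.
Collector loop: V_CE = V_CC − I_C·R_C = 12 − 7.06×0.68 = 7.2 V.
Since V_CE = 7.2 V > V_CE(sat) ≈ 0.2 V, the transistor is in the active region as assumed.

I_C ≈ 7.1 mA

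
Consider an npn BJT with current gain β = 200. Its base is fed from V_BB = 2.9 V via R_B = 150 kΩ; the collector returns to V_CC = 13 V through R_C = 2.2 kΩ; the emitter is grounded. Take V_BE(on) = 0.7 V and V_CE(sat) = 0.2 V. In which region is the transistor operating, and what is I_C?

active; I_C ≈ 2.9 mA

Assume active. Base-emitter loop: I_B = (V_BB − V_BE)/R_B = (2.9 − 0.7)/150 = 0.0147 mA.
I_C = β·I_B = 200×0.0147 = 2.93 mA.
V_CE = V_CC − I_C·R_C = 13 − 2.93×2.2 = 6.55 V > V_CE(sat), so the active-region assumption holds.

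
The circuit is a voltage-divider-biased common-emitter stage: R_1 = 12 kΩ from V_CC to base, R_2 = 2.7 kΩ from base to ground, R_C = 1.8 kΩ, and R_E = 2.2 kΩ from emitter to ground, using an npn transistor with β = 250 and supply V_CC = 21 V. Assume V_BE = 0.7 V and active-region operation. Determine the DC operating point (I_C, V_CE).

Thevenize the base divider: V_Th = V_CC·R_2/(R_1+R_2) = 21×2.7/14.7 = 3.86 V, R_Th = R_1‖R_2 = 2.2 kΩ.
Base-emitter loop: V_Th = I_B·R_Th + V_BE + (β+1)I_B·R_E, so I_B = (3.86 − 0.7) / (2.2 + 251×2.2) = 0.00569 mA.
I_C = β·I_B = 250×0.00569 = 1.42 mA, and I_E = (β+1)I_B = 1.43 mA.
V_CE = V_CC − I_C·R_C − I_E·R_E = 21 − 1.42×1.8 − 1.43×2.2 = 15.3 V.
V_CE = 15.3 V > 0.2 V confirms active-region operation.

I_C ≈ 1.4 mA, V_CE ≈ 15 V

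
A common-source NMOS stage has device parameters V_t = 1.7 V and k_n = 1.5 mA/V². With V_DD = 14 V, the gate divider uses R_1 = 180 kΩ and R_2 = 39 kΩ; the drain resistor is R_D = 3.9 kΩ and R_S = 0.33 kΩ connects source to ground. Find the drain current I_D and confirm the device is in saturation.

V_G = V_DD·R_2/(R_1+R_2) = 14×39/219 = 2.49 V.
Assume saturation: I_D = (k_n/2)(V_GS − V_t)² with V_GS = V_G − I_D·R_S = 2.49 − 0.33·I_D.
Substituting gives 0.0817·I_D² − 1.39·I_D + 0.472 = 0, with roots I_D = 0.346 or 16.7 mA.
The root I_D = 16.7 mA gives V_GS = -3.02 V ≤ V_t, so take I_D = 0.346 mA.
Then V_GS = 2.38 V and V_DS = V_DD − I_D(R_D+R_S) = 14 − 0.346×4.23 = 12.5 V.
Saturation requires V_DS ≥ V_GS − V_t = 0.679 V; 12.5 ≥ 0.679 ✓.

I_D ≈ 0.35 mA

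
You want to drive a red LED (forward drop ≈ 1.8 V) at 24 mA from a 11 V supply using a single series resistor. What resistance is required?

The resistor drops V_S − V_D = 11 − 1.8 = 9.2 V at 24 mA.
R = 9.2 V / 24 mA = 0.383 kΩ.

R ≈ 0.38 kΩ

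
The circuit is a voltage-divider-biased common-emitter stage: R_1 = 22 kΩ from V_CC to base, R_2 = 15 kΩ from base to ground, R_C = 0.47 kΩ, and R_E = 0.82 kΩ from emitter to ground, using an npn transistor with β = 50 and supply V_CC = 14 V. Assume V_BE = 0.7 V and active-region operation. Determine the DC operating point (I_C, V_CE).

I_C ≈ 4.9 mA, V_CE ≈ 7.6 V

Thevenize the base divider: V_Th = V_CC·R_2/(R_1+R_2) = 14×15/37 = 5.68 V, R_Th = R_1‖R_2 = 8.92 kΩ.
Base-emitter loop: V_Th = I_B·R_Th + V_BE + (β+1)I_B·R_E, so I_B = (5.68 − 0.7) / (8.92 + 51×0.82) = 0.0981 mA.
I_C = β·I_B = 50×0.0981 = 4.9 mA, and I_E = (β+1)I_B = 5 mA.
V_CE = V_CC − I_C·R_C − I_E·R_E = 14 − 4.9×0.47 − 5×0.82 = 7.59 V.
V_CE = 7.59 V > 0.2 V confirms active-region operation.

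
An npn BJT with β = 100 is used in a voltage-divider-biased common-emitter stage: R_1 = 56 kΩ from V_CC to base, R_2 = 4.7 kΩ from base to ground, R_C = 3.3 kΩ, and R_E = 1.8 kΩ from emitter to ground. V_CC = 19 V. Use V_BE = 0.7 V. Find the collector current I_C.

Thevenize the base divider: V_Th = V_CC·R_2/(R_1+R_2) = 19×4.7/60.7 = 1.47 V, R_Th = R_1‖R_2 = 4.34 kΩ.
Base-emitter loop: V_Th = I_B·R_Th + V_BE + (β+1)I_B·R_E, so I_B = (1.47 − 0.7) / (4.34 + 101×1.8) = 0.00414 mA.
I_C = β·I_B = 100×0.00414 = 0.414 mA, and I_E = (β+1)I_B = 0.418 mA.
V_CE = V_CC − I_C·R_C − I_E·R_E = 19 − 0.414×3.3 − 0.418×1.8 = 16.9 V.
V_CE = 16.9 V > 0.2 V confirms active-region operation.

I_C ≈ 0.41 mA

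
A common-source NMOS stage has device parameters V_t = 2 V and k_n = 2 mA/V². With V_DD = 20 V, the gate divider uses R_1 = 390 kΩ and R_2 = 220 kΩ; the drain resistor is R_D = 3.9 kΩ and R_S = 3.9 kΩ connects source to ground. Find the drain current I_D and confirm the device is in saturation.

V_G = V_DD·R_2/(R_1+R_2) = 20×220/610 = 7.21 V.
Assume saturation: I_D = (k_n/2)(V_GS − V_t)² with V_GS = V_G − I_D·R_S = 7.21 − 3.9·I_D.
Substituting gives 15.2·I_D² − 41.7·I_D + 27.2 = 0, with roots I_D = 1.07 or 1.67 mA.
The root I_D = 1.67 mA gives V_GS = 0.709 V ≤ V_t, so take I_D = 1.07 mA.
Then V_GS = 3.04 V and V_DS = V_DD − I_D(R_D+R_S) = 20 − 1.07×7.8 = 11.6 V.
Saturation requires V_DS ≥ V_GS − V_t = 1.04 V; 11.6 ≥ 1.04 ✓.

I_D ≈ 1.1 mA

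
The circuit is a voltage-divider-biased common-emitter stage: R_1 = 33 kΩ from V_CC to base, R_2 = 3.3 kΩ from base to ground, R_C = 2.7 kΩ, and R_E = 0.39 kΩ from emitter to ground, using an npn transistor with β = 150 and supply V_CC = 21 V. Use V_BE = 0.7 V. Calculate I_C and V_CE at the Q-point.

Thevenize the base divider: V_Th = V_CC·R_2/(R_1+R_2) = 21×3.3/36.3 = 1.91 V, R_Th = R_1‖R_2 = 3 kΩ.
Base-emitter loop: V_Th = I_B·R_Th + V_BE + (β+1)I_B·R_E, so I_B = (1.91 − 0.7) / (3 + 151×0.39) = 0.0195 mA.
I_C = β·I_B = 150×0.0195 = 2.93 mA, and I_E = (β+1)I_B = 2.95 mA.
V_CE = V_CC − I_C·R_C − I_E·R_E = 21 − 2.93×2.7 − 2.95×0.39 = 11.9 V.
V_CE = 11.9 V > 0.2 V confirms active-region operation.

I_C ≈ 2.9 mA, V_CE ≈ 12 V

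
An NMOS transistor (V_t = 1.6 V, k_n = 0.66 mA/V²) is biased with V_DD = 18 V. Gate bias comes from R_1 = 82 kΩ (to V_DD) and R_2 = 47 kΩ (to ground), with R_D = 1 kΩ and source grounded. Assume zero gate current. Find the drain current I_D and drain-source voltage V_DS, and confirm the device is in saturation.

V_G = V_DD·R_2/(R_1+R_2) = 18×47/129 = 6.56 V. With the source grounded, V_GS = V_G = 6.56 V.
Assume saturation: I_D = (k_n/2)(V_GS − V_t)² = (0.66/2)×(6.56 − 1.6)² = 0.33×4.96² = 8.11 mA.
V_DS = V_DD − I_D·R_D = 18 − 8.11×1 = 9.89 V.
Saturation requires V_DS ≥ V_GS − V_t = 4.96 V; 9.89 ≥ 4.96 ✓.

I_D ≈ 8.1 mA, V_DS ≈ 9.9 V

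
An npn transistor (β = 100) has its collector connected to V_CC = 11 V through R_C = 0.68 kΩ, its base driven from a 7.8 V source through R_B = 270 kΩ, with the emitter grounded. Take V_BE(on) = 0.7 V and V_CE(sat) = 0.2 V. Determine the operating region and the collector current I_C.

active; I_C ≈ 2.6 mA

Assume active. Base-emitter loop: I_B = (V_BB − V_BE)/R_B = (7.8 − 0.7)/270 = 0.0263 mA.
I_C = β·I_B = 100×0.0263 = 2.63 mA.
V_CE = V_CC − I_C·R_C = 11 − 2.63×0.68 = 9.21 V > V_CE(sat), so the active-region assumption holds.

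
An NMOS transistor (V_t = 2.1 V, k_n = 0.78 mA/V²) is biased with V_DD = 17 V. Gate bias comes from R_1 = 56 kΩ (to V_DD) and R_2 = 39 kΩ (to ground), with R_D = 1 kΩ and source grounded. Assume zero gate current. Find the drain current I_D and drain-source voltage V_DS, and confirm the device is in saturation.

I_D ≈ 9.3 mA, V_DS ≈ 7.7 V

V_G = V_DD·R_2/(R_1+R_2) = 17×39/95 = 6.98 V. With the source grounded, V_GS = V_G = 6.98 V.
Assume saturation: I_D = (k_n/2)(V_GS − V_t)² = (0.78/2)×(6.98 − 2.1)² = 0.39×4.88² = 9.28 mA.
V_DS = V_DD − I_D·R_D = 17 − 9.28×1 = 7.72 V.
Saturation requires V_DS ≥ V_GS − V_t = 4.88 V; 7.72 ≥ 4.88 ✓.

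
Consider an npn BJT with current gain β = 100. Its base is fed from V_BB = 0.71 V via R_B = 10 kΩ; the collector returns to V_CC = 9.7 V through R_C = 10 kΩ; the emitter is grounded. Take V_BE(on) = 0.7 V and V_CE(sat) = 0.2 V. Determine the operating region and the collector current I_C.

Assume active. Base-emitter loop: I_B = (V_BB − V_BE)/R_B = (0.71 − 0.7)/10 = 0.001 mA.
I_C = β·I_B = 100×0.001 = 0.1 mA.
V_CE = V_CC − I_C·R_C = 9.7 − 0.1×10 = 8.7 V > V_CE(sat), so the active-region assumption holds.

active; I_C ≈ 0.1 mA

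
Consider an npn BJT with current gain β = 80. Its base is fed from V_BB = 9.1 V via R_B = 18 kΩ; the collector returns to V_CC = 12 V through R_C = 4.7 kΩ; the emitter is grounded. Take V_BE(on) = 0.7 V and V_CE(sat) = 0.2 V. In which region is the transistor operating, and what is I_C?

saturation; I_C ≈ 2.5 mA

Assume active: I_B = (9.1 − 0.7)/18 = 0.467 mA, giving I_C = β·I_B = 37.3 mA.
But then V_CE = 12 − 37.3×4.7 = -163 V < V_CE(sat) = 0.2 V — impossible in the active region.
So the transistor is saturated. With V_CE = 0.2 V, I_C = (V_CC − 0.2)/R_C = 11.8/4.7 = 2.51 mA.
Check: β·I_B = 37.3 mA > I_C = 2.51 mA, confirming saturation.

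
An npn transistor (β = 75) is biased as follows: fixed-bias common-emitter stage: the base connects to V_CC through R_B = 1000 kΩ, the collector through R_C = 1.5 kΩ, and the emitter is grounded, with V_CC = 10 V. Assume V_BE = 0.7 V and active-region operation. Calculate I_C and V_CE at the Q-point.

I_C ≈ 0.7 mA, V_CE ≈ 9 V

Base loop: V_CC = I_B·R_B + V_BE, so I_B = (10 − 0.7)/1000 kΩ = 0.0093 mA.
In the active region I_C = β·I_B = 75 × 0.0093 = 0.698 mA.
Collector loop: V_CE = V_CC − I_C·R_C = 10 − 0.698×1.5 = 8.95 V.
Since V_CE = 8.95 V > V_CE(sat) ≈ 0.2 V, the transistor is in the active region as assumed.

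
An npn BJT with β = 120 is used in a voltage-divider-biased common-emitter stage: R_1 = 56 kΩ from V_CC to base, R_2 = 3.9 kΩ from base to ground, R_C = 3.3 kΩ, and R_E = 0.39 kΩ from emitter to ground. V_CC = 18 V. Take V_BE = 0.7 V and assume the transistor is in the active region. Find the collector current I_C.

Thevenize the base divider: V_Th = V_CC·R_2/(R_1+R_2) = 18×3.9/59.9 = 1.17 V, R_Th = R_1‖R_2 = 3.65 kΩ.
Base-emitter loop: V_Th = I_B·R_Th + V_BE + (β+1)I_B·R_E, so I_B = (1.17 − 0.7) / (3.65 + 121×0.39) = 0.00928 mA.
I_C = β·I_B = 120×0.00928 = 1.11 mA, and I_E = (β+1)I_B = 1.12 mA.
V_CE = V_CC − I_C·R_C − I_E·R_E = 18 − 1.11×3.3 − 1.12×0.39 = 13.9 V.
V_CE = 13.9 V > 0.2 V confirms active-region operation.

I_C ≈ 1.1 mA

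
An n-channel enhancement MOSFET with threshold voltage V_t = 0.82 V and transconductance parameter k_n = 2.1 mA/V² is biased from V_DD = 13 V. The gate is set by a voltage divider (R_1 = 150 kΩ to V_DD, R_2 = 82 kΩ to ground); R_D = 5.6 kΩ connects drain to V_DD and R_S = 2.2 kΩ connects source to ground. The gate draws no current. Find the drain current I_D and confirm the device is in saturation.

I_D ≈ 1.2 mA

V_G = V_DD·R_2/(R_1+R_2) = 13×82/232 = 4.59 V.
Assume saturation: I_D = (k_n/2)(V_GS − V_t)² with V_GS = V_G − I_D·R_S = 4.59 − 2.2·I_D.
Substituting gives 5.08·I_D² − 18.4·I_D + 15 = 0, with roots I_D = 1.22 or 2.4 mA.
The root I_D = 2.4 mA gives V_GS = -0.693 V ≤ V_t, so take I_D = 1.22 mA.
Then V_GS = 1.9 V and V_DS = V_DD − I_D(R_D+R_S) = 13 − 1.22×7.8 = 3.45 V.
Saturation requires V_DS ≥ V_GS − V_t = 1.08 V; 3.45 ≥ 1.08 ✓.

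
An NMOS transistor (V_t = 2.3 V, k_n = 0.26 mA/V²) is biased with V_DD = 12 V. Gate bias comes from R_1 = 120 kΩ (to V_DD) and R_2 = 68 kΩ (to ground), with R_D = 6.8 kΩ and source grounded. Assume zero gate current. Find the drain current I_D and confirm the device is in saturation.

V_G = V_DD·R_2/(R_1+R_2) = 12×68/188 = 4.34 V. With the source grounded, V_GS = V_G = 4.34 V.
Assume saturation: I_D = (k_n/2)(V_GS − V_t)² = (0.26/2)×(4.34 − 2.3)² = 0.13×2.04² = 0.541 mA.
V_DS = V_DD − I_D·R_D = 12 − 0.541×6.8 = 8.32 V.
Saturation requires V_DS ≥ V_GS − V_t = 2.04 V; 8.32 ≥ 2.04 ✓.

I_D ≈ 0.54 mA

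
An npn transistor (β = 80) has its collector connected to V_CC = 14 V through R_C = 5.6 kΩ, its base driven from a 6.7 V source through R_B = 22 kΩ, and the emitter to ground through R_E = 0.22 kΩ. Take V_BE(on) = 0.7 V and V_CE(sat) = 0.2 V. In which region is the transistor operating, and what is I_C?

saturation; I_C ≈ 2.4 mA

Assume active: I_B = (6.7 − 0.7)/(22 + 81×0.22) = 0.151 mA, I_C = β·I_B = 12.1 mA.
Then V_CE = 14 − 12.1×5.6 − 12.2×0.22 = -56.2 V < 0.2 V — the active assumption fails.
Re-solve with V_CE = 0.2 V. KCL at the emitter: V_E/R_E = (V_BB−0.7−V_E)/R_B + (V_CC−0.2−V_E)/R_C, giving V_E = 0.574 V.
I_C = (V_CC − 0.2 − V_E)/R_C = (13.8 − 0.574)/5.6 = 2.36 mA.
Check: I_B = (6 − 0.574)/22 = 0.247 mA, and β·I_B = 19.7 mA > I_C, confirming saturation.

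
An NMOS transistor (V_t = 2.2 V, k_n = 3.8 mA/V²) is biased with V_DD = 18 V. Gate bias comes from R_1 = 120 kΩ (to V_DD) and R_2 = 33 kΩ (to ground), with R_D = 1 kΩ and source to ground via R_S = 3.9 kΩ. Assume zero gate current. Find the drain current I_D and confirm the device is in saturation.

I_D ≈ 0.33 mA

V_G = V_DD·R_2/(R_1+R_2) = 18×33/153 = 3.88 V.
Assume saturation: I_D = (k_n/2)(V_GS − V_t)² with V_GS = V_G − I_D·R_S = 3.88 − 3.9·I_D.
Substituting gives 28.9·I_D² − 25.9·I_D + 5.38 = 0, with roots I_D = 0.325 or 0.572 mA.
The root I_D = 0.572 mA gives V_GS = 1.65 V ≤ V_t, so take I_D = 0.325 mA.
Then V_GS = 2.61 V and V_DS = V_DD − I_D(R_D+R_S) = 18 − 0.325×4.9 = 16.4 V.
Saturation requires V_DS ≥ V_GS − V_t = 0.414 V; 16.4 ≥ 0.414 ✓.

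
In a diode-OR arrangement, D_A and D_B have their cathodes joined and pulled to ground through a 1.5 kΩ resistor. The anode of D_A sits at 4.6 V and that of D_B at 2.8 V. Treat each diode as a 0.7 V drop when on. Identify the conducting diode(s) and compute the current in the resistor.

Only D_A conducts; I_R ≈ 2.6 mA

Assume both conduct. Then node N would need to be at both 4.6−0.7 = 3.9 V and 2.8−0.7 = 2.1 V, which is impossible.
Assume only D_A conducts: V_N = 4.6 − 0.7 = 3.9 V, so I_R = 3.9/1.5 = 2.6 mA.
Check D_B: its anode-to-cathode voltage is 2.8 − 3.9 = -1.1 V < 0.7 V, so it is off. The assumption is consistent.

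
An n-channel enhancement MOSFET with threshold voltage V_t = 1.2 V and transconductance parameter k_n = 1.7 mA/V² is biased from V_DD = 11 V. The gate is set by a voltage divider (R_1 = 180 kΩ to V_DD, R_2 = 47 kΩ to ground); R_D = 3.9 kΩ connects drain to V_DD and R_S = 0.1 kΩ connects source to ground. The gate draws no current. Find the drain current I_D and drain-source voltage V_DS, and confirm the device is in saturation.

V_G = V_DD·R_2/(R_1+R_2) = 11×47/227 = 2.28 V.
Assume saturation: I_D = (k_n/2)(V_GS − V_t)² with V_GS = V_G − I_D·R_S = 2.28 − 0.1·I_D.
Substituting gives 0.0085·I_D² − 1.18·I_D + 0.987 = 0, with roots I_D = 0.839 or 138 mA.
The root I_D = 138 mA gives V_GS = -11.6 V ≤ V_t, so take I_D = 0.839 mA.
Then V_GS = 2.19 V and V_DS = V_DD − I_D(R_D+R_S) = 11 − 0.839×4 = 7.64 V.
Saturation requires V_DS ≥ V_GS − V_t = 0.994 V; 7.64 ≥ 0.994 ✓.

I_D ≈ 0.84 mA, V_DS ≈ 7.6 V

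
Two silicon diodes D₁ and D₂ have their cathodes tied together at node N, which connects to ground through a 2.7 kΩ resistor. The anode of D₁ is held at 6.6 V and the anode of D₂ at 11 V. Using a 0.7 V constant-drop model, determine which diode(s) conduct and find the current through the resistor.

Only D₂ conducts; I_R ≈ 3.8 mA

Assume both conduct. Then node N would need to be at both 6.6−0.7 = 5.9 V and 11−0.7 = 10.3 V, which is impossible.
Assume only D₂ conducts: V_N = 11 − 0.7 = 10.3 V, so I_R = 10.3/2.7 = 3.81 mA.
Check D₁: its anode-to-cathode voltage is 6.6 − 10.3 = -3.7 V < 0.7 V, so it is off. The assumption is consistent.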